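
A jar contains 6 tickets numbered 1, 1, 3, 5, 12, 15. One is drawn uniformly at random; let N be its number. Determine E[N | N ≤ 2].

1

P(N ≤ 2) = 1/3.
Σ over the event: 1·1/3 = 1/3.
E[N | N ≤ 2] = (1/3) / (1/3) = 1.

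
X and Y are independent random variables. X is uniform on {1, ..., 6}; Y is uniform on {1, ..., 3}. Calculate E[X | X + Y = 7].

P(X + Y = 7) = 1/6.
Summing X·P(x,y) over outcomes with X + Y = 7 gives 5/6.
E[X | X + Y = 7] = (5/6) / (1/6) = 5.

5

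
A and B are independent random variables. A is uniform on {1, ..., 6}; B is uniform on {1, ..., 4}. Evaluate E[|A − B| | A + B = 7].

Outcomes with A + B = 7: (3,4), (4,3), (5,2), (6,1), each with probability 1/24.
E[|A − B| | A + B = 7] = (1 + 1 + 3 + 5) / 4 = 5/2.

5/2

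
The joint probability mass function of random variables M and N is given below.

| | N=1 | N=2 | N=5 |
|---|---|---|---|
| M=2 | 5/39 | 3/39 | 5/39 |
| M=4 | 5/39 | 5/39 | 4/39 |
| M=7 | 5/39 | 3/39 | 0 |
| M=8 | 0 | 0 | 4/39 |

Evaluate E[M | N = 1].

13/3

P(N = 1) = 5/13.
Σ M·P over the event = 2·(5/39) + 4·(5/39) + 7·(5/39) = 5/3.
E[M | N = 1] = (5/3) / (5/13) = 13/3.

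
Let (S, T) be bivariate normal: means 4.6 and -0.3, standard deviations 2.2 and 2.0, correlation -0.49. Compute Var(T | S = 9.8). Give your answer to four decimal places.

For a bivariate normal, Var(T | S=x) = σ_T²(1 − ρ²).
Var(T | S=9.8) = (2.0)²·(1 − (-0.49)²) = 4·0.7599 = 3.0396.

3.0396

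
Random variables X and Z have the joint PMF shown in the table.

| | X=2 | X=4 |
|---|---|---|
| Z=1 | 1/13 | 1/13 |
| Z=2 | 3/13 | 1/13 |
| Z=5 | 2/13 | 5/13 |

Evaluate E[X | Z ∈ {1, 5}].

10/3

P(Z ∈ {1, 5}) = 9/13.
Σ X·P over the event = 2·(1/13) + 2·(2/13) + 4·(1/13) + 4·(5/13) = 30/13.
E[X | Z ∈ {1, 5}] = (30/13) / (9/13) = 10/3.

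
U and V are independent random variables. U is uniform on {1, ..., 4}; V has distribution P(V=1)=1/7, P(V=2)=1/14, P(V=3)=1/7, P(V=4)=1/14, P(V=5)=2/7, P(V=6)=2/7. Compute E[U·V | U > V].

P(U > V) = 5/28.
Summing UV·P(x,y) over outcomes with U > V gives 1.
E[U·V | U > V] = (1) / (5/28) = 28/5.

28/5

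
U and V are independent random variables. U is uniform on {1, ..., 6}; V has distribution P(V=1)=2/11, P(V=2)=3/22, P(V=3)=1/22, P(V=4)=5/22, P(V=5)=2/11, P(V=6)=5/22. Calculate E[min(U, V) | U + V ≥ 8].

P(U + V ≥ 8) = 61/132.
Summing min(U,V)·P(x,y) over outcomes with U + V ≥ 8 gives 20/11.
E[min(U, V) | U + V ≥ 8] = (20/11) / (61/132) = 240/61.

240/61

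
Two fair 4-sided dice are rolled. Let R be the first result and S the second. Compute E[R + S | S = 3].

11/2

Outcomes with S = 3: (1,3), (2,3), (3,3), (4,3), each with probability 1/16.
E[R + S | S = 3] = (4 + 5 + 6 + 7) / 4 = 11/2.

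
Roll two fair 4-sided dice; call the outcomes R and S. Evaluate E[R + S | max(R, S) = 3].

24/5

P(max(R, S) = 3) = 5/16.
Summing (R+S)·P(x,y) over outcomes with max(R, S) = 3 gives 3/2.
E[R + S | max(R, S) = 3] = (3/2) / (5/16) = 24/5.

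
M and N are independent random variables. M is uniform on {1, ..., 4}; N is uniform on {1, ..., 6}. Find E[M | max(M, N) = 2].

5/3

Outcomes with max(M, N) = 2: (1,2), (2,1), (2,2), each with probability 1/24.
E[M | max(M, N) = 2] = (1 + 2 + 2) / 3 = 5/3.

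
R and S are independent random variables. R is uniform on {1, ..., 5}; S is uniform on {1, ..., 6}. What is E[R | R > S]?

Outcomes with R > S: (2,1), (3,1), (3,2), (4,1), (4,2), (4,3), (5,1), (5,2), (5,3), (5,4), each with probability 1/30.
E[R | R > S] = (2 + 3 + 3 + 4 + 4 + 4 + 5 + 5 + 5 + 5) / 10 = 4.

4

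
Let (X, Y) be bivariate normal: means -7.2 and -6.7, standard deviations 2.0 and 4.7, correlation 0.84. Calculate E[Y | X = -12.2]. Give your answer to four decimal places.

-16.5700

E[Y | X=x] = μ_Y + ρ(σ_Y/σ_X)(x − μ_X) for jointly normal variables.
E[Y | X=-12.2] = -6.7 + (0.84)·(4.7/2.0)·(-12.2 − (-7.2)) = -6.7 + (1.974)·(-5) = -16.5700.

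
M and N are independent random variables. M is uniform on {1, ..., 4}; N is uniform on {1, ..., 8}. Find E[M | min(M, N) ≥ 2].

3

P(min(M, N) ≥ 2) = 21/32.
Summing M·P(x,y) over outcomes with min(M, N) ≥ 2 gives 63/32.
E[M | min(M, N) ≥ 2] = (63/32) / (21/32) = 3.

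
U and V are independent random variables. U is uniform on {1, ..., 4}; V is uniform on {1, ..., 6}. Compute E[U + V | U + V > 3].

P(U + V > 3) = 7/8.
Summing (U+V)·P(x,y) over outcomes with U + V > 3 gives 17/3.
E[U + V | U + V > 3] = (17/3) / (7/8) = 136/21.

136/21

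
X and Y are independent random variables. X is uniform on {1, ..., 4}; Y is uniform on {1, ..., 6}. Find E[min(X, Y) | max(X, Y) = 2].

4/3

Outcomes with max(X, Y) = 2: (1,2), (2,1), (2,2), each with probability 1/24.
E[min(X, Y) | max(X, Y) = 2] = (1 + 1 + 2) / 3 = 4/3.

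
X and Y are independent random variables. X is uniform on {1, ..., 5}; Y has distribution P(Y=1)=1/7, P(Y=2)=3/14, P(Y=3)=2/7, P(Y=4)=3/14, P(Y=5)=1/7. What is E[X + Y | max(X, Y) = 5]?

86/11

P(max(X, Y) = 5) = 11/35.
Summing (X+Y)·P(x,y) over outcomes with max(X, Y) = 5 gives 86/35.
E[X + Y | max(X, Y) = 5] = (86/35) / (11/35) = 86/11.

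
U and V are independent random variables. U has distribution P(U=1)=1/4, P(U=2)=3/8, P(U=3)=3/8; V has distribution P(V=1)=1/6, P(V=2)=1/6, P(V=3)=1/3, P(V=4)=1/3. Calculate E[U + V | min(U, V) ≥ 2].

57/10

P(min(U, V) ≥ 2) = 5/8.
Summing (U+V)·P(x,y) over outcomes with min(U, V) ≥ 2 gives 57/16.
E[U + V | min(U, V) ≥ 2] = (57/16) / (5/8) = 57/10.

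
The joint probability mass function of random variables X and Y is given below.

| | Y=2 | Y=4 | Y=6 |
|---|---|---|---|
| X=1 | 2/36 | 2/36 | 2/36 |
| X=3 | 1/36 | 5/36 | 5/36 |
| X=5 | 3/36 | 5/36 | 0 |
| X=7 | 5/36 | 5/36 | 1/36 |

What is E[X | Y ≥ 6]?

P(Y ≥ 6) = 2/9.
Σ X·P over the event = 1·(2/36) + 3·(5/36) + 7·(1/36) = 2/3.
E[X | Y ≥ 6] = (2/3) / (2/9) = 3.

3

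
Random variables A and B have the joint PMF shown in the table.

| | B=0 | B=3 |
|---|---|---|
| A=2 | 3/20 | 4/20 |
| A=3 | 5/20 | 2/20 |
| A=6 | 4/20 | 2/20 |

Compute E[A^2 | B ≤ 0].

P(B ≤ 0) = 3/5.
Summing A^2·P(A=x,B=y) over the conditioning event gives 201/20.
E[A^2 | B ≤ 0] = (201/20) / (3/5) = 67/4.

67/4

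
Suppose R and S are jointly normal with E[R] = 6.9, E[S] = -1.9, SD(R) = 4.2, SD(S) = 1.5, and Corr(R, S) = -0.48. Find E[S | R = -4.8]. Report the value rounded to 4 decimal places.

For a bivariate normal, E[S | R=x] = μ_S + ρ·(σ_S/σ_R)·(x − μ_R).
E[S | R=-4.8] = -1.9 + (-0.48)·(1.5/4.2)·(-4.8 − (6.9)) = -1.9 + (-0.17143)·(-11.7) = 0.1057.

0.1057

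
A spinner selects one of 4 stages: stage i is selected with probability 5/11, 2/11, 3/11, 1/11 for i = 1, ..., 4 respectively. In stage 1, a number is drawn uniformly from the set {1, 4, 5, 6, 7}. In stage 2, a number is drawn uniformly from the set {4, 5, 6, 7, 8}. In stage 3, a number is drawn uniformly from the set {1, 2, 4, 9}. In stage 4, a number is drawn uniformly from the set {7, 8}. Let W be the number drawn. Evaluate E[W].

E[W | stage 1] = (1+4+5+6+7)/5 = 23/5.
E[W | stage 2] = (4+5+6+7+8)/5 = 6.
E[W | stage 3] = (1+2+4+9)/4 = 4.
E[W | stage 4] = (7+8)/2 = 15/2.
E[W] = (5/11)·(23/5) + (2/11)·(6) + (3/11)·(4) + (1/11)·(15/2) = 109/22.

109/22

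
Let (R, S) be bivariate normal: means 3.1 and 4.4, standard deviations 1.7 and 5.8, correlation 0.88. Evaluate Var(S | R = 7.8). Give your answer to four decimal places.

For a bivariate normal, Var(S | R=x) = σ_S²(1 − ρ²).
Var(S | R=7.8) = (5.8)²·(1 − (0.88)²) = 33.64·0.2256 = 7.5892.

7.5892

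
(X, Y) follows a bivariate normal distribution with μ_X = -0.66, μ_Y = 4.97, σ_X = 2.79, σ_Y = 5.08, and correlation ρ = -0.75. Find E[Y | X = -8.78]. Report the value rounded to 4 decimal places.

The regression of Y on X has slope ρ·σ_Y/σ_X and passes through (μ_X, μ_Y).
E[Y | X=-8.78] = 4.97 + (-0.75)·(5.08/2.79)·(-8.78 − (-0.66)) = 4.97 + (-1.36559)·(-8.12) = 16.0586.

16.0586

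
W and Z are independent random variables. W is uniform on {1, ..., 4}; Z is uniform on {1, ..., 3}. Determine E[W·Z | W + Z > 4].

15/2

Outcomes with W + Z > 4: (2,3), (3,2), (3,3), (4,1), (4,2), (4,3), each with probability 1/12.
E[W·Z | W + Z > 4] = (6 + 6 + 9 + 4 + 8 + 12) / 6 = 15/2.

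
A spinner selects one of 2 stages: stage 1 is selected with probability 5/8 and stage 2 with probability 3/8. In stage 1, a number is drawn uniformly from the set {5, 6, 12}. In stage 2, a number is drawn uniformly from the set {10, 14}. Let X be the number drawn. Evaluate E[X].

223/24

E[X | stage 1] = (5+6+12)/3 = 23/3.
E[X | stage 2] = (10+14)/2 = 12.
E[X] = (5/8)·(23/3) + (3/8)·(12) = 223/24.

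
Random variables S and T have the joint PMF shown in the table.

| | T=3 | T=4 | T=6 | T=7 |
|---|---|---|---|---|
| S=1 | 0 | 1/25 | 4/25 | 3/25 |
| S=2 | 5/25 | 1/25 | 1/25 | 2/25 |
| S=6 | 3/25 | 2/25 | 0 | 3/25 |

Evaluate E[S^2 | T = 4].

77/4

P(T = 4) = 4/25.
Σ S^2·P over the event = 1·(1/25) + 4·(1/25) + 36·(2/25) = 77/25.
E[S^2 | T = 4] = (77/25) / (4/25) = 77/4.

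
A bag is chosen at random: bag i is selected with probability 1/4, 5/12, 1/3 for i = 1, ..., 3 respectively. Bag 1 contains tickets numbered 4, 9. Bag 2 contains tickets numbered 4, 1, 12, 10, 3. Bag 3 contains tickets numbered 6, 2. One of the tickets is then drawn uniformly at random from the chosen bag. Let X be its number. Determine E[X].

E[X | bag 1] = (4+9)/2 = 13/2.
E[X | bag 2] = (4+1+12+10+3)/5 = 6.
E[X | bag 3] = (6+2)/2 = 4.
By the law of total expectation,
E[X] = (1/4)·(13/2) + (5/12)·(6) + (1/3)·(4) = 131/24.

131/24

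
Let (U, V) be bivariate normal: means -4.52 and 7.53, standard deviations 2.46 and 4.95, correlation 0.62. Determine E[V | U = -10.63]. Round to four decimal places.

For a bivariate normal, E[V | U=x] = μ_V + ρ·(σ_V/σ_U)·(x − μ_U).
E[V | U=-10.63] = 7.53 + (0.62)·(4.95/2.46)·(-10.63 − (-4.52)) = 7.53 + (1.24756)·(-6.11) = -0.0926.

-0.0926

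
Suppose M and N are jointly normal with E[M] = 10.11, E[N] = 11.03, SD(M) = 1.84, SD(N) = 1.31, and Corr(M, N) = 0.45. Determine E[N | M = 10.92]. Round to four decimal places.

For a bivariate normal, E[N | M=x] = μ_N + ρ·(σ_N/σ_M)·(x − μ_M).
E[N | M=10.92] = 11.03 + (0.45)·(1.31/1.84)·(10.92 − (10.11)) = 11.03 + (0.32038)·(0.81) = 11.2895.

11.2895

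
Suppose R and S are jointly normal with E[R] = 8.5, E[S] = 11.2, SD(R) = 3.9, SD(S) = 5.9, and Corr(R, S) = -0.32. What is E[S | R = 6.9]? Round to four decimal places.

11.9746

For a bivariate normal, E[S | R=x] = μ_S + ρ·(σ_S/σ_R)·(x − μ_R).
E[S | R=6.9] = 11.2 + (-0.32)·(5.9/3.9)·(6.9 − (8.5)) = 11.2 + (-0.4841)·(-1.6) = 11.9746.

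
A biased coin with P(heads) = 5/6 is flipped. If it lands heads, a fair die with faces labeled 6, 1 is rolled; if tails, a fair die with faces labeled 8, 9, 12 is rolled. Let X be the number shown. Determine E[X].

E[X | heads] = (6+1)/2 = 7/2.
E[X | tails] = (8+9+12)/3 = 29/3.
By the law of total expectation,
E[X] = (5/6)·(7/2) + (1/6)·(29/3) = 163/36.

163/36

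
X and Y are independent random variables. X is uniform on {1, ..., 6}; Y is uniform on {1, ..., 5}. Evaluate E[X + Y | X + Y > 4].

P(X + Y > 4) = 4/5.
Summing (X+Y)·P(x,y) over outcomes with X + Y > 4 gives 35/6.
E[X + Y | X + Y > 4] = (35/6) / (4/5) = 175/24.

175/24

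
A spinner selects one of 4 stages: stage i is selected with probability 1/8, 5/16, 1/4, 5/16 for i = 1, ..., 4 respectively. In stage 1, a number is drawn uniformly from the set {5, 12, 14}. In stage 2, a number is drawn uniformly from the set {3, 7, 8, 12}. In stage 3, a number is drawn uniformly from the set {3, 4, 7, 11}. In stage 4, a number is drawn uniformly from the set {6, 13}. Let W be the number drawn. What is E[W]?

E[W | stage 1] = (5+12+14)/3 = 31/3.
E[W | stage 2] = (3+7+8+12)/4 = 15/2.
E[W | stage 3] = (3+4+7+11)/4 = 25/4.
E[W | stage 4] = (6+13)/2 = 19/2.
By the law of total expectation,
E[W] = (1/8)·(31/3) + (5/16)·(15/2) + (1/4)·(25/4) + (5/16)·(19/2) = 49/6.

49/6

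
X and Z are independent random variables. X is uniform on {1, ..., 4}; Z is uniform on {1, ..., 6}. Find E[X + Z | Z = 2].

Outcomes with Z = 2: (1,2), (2,2), (3,2), (4,2), each with probability 1/24.
E[X + Z | Z = 2] = (3 + 4 + 5 + 6) / 4 = 9/2.

9/2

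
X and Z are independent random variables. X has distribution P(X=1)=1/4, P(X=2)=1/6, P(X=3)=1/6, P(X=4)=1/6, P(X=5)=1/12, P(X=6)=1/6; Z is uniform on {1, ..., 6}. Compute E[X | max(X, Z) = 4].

P(max(X, Z) = 4) = 5/24.
Summing X·P(x,y) over outcomes with max(X, Z) = 4 gives 5/8.
E[X | max(X, Z) = 4] = (5/8) / (5/24) = 3.

3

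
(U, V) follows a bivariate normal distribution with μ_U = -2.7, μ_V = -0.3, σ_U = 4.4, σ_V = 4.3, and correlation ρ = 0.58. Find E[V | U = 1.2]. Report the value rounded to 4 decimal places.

1.9106

The regression of V on U has slope ρ·σ_V/σ_U and passes through (μ_U, μ_V).
E[V | U=1.2] = -0.3 + (0.58)·(4.3/4.4)·(1.2 − (-2.7)) = -0.3 + (0.56682)·(3.9) = 1.9106.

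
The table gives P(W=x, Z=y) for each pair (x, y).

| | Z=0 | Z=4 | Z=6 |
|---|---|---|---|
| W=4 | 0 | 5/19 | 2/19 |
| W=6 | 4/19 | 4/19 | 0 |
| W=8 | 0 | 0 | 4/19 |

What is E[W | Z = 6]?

P(Z = 6) = 6/19.
Summing W·P(W=x,Z=y) over the conditioning event gives 40/19.
E[W | Z = 6] = (40/19) / (6/19) = 20/3.

20/3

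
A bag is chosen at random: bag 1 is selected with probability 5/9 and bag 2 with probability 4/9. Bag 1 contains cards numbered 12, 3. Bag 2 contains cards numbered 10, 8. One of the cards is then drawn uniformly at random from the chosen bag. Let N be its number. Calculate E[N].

E[N | bag 1] = (12+3)/2 = 15/2.
E[N | bag 2] = (10+8)/2 = 9.
E[N] = (5/9)·(15/2) + (4/9)·(9) = 49/6.

49/6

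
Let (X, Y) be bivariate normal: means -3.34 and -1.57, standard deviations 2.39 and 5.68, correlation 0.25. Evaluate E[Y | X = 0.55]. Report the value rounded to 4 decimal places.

E[Y | X=x] = μ_Y + ρ(σ_Y/σ_X)(x − μ_X) for jointly normal variables.
E[Y | X=0.55] = -1.57 + (0.25)·(5.68/2.39)·(0.55 − (-3.34)) = -1.57 + (0.59414)·(3.89) = 0.7412.

0.7412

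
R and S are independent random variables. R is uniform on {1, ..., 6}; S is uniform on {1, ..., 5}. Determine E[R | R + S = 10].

Outcomes with R + S = 10: (5,5), (6,4), each with probability 1/30.
E[R | R + S = 10] = (5 + 6) / 2 = 11/2.

11/2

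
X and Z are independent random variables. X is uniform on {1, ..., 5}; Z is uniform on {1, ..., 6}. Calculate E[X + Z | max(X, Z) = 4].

44/7

P(max(X, Z) = 4) = 7/30.
Summing (X+Z)·P(x,y) over outcomes with max(X, Z) = 4 gives 22/15.
E[X + Z | max(X, Z) = 4] = (22/15) / (7/30) = 44/7.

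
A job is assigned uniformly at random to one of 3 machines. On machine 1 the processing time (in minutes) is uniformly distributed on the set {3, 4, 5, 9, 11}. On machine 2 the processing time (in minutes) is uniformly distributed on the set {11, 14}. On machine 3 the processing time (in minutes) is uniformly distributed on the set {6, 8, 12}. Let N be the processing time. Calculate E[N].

E[N | machine 1] = (3+4+5+9+11)/5 = 32/5.
E[N | machine 2] = (11+14)/2 = 25/2.
E[N | machine 3] = (6+8+12)/3 = 26/3.
By the law of total expectation,
E[N] = (1/3)·(32/5) + (1/3)·(25/2) + (1/3)·(26/3) = 827/90.

827/90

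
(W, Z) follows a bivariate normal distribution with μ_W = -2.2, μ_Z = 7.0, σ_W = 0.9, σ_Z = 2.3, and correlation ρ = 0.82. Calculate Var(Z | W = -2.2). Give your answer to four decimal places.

1.7330

For a bivariate normal, Var(Z | W=x) = σ_Z²(1 − ρ²).
Var(Z | W=-2.2) = (2.3)²·(1 − (0.82)²) = 5.29·0.3276 = 1.7330.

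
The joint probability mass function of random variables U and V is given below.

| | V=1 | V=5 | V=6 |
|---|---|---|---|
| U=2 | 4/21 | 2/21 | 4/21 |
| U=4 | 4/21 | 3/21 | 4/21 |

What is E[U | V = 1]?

3

P(V = 1) = 8/21.
Σ U·P over the event = 2·(4/21) + 4·(4/21) = 8/7.
E[U | V = 1] = (8/7) / (8/21) = 3.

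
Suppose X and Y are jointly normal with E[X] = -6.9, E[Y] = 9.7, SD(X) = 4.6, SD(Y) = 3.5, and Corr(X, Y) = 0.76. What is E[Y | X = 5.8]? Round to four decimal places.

17.0439

The regression of Y on X has slope ρ·σ_Y/σ_X and passes through (μ_X, μ_Y).
E[Y | X=5.8] = 9.7 + (0.76)·(3.5/4.6)·(5.8 − (-6.9)) = 9.7 + (0.57826)·(12.7) = 17.0439.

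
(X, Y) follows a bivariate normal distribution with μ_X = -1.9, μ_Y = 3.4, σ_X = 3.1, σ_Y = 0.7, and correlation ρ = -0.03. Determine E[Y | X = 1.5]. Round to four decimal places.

3.3770

For a bivariate normal, E[Y | X=x] = μ_Y + ρ·(σ_Y/σ_X)·(x − μ_X).
E[Y | X=1.5] = 3.4 + (-0.03)·(0.7/3.1)·(1.5 − (-1.9)) = 3.4 + (-0.0067742)·(3.4) = 3.3770.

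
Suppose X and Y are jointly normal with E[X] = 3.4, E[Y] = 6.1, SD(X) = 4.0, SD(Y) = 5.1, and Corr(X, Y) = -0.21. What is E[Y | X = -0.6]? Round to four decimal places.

7.1710

The regression of Y on X has slope ρ·σ_Y/σ_X and passes through (μ_X, μ_Y).
E[Y | X=-0.6] = 6.1 + (-0.21)·(5.1/4.0)·(-0.6 − (3.4)) = 6.1 + (-0.26775)·(-4) = 7.1710.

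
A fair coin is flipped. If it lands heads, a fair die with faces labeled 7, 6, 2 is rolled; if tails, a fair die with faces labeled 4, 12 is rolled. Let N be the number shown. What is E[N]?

E[N | heads] = (7+6+2)/3 = 5.
E[N | tails] = (4+12)/2 = 8.
E[N] = (1/2)·(5) + (1/2)·(8) = 13/2.

13/2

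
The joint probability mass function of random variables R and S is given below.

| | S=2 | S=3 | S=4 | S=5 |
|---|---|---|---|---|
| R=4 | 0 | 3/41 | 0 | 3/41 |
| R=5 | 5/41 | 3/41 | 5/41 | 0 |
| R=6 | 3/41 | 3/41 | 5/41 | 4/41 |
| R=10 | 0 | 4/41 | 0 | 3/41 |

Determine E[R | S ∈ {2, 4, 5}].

41/7

P(S ∈ {2, 4, 5}) = 28/41.
Summing R·P(R=x,S=y) over the conditioning event gives 4.
E[R | S ∈ {2, 4, 5}] = (4) / (28/41) = 41/7.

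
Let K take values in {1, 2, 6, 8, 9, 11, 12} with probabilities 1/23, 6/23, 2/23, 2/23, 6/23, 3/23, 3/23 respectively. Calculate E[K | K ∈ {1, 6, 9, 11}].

P(K ∈ {1, 6, 9, 11}) = 12/23.
Σ over the event: 1·1/23 + 6·2/23 + 9·6/23 + 11·3/23 = 100/23.
E[K | K ∈ {1, 6, 9, 11}] = (100/23) / (12/23) = 25/3.

25/3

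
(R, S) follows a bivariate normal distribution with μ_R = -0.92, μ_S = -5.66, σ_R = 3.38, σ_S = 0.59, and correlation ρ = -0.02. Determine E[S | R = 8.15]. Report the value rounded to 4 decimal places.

For a bivariate normal, E[S | R=x] = μ_S + ρ·(σ_S/σ_R)·(x − μ_R).
E[S | R=8.15] = -5.66 + (-0.02)·(0.59/3.38)·(8.15 − (-0.92)) = -5.66 + (-0.0034911)·(9.07) = -5.6917.

-5.6917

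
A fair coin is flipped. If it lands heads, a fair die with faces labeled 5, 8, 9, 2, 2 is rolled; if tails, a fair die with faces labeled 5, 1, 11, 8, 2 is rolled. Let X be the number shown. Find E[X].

53/10

E[X | heads] = (5+8+9+2+2)/5 = 26/5.
E[X | tails] = (5+1+11+8+2)/5 = 27/5.
By the law of total expectation,
E[X] = (1/2)·(26/5) + (1/2)·(27/5) = 53/10.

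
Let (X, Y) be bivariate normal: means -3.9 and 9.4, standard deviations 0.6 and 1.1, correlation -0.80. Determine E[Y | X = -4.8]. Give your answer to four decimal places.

10.7200

For a bivariate normal, E[Y | X=x] = μ_Y + ρ·(σ_Y/σ_X)·(x − μ_X).
E[Y | X=-4.8] = 9.4 + (-0.80)·(1.1/0.6)·(-4.8 − (-3.9)) = 9.4 + (-1.4667)·(-0.9) = 10.7200.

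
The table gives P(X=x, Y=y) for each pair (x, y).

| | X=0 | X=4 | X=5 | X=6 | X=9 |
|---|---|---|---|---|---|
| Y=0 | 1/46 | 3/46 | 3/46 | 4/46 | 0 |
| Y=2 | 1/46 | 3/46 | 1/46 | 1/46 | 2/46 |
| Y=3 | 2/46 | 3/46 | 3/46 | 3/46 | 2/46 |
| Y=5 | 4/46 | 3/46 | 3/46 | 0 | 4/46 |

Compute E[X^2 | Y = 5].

P(Y = 5) = 7/23.
Σ X^2·P over the event = 0·(4/46) + 16·(3/46) + 25·(3/46) + 81·(4/46) = 447/46.
E[X^2 | Y = 5] = (447/46) / (7/23) = 447/14.

447/14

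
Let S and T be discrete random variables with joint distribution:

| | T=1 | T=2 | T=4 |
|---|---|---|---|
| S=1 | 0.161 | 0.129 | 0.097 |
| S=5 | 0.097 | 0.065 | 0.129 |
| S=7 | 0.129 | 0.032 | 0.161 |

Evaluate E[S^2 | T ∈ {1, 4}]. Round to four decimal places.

P(T ∈ {1, 4}) = 0.774.
Σ S^2·P over the event = 1·(0.161) + 1·(0.097) + 25·(0.097) + 25·(0.129) + 49·(0.129) + 49·(0.161) = 20.118.
E[S^2 | T ∈ {1, 4}] = (20.118) / (0.774) = 25.9922.

25.9922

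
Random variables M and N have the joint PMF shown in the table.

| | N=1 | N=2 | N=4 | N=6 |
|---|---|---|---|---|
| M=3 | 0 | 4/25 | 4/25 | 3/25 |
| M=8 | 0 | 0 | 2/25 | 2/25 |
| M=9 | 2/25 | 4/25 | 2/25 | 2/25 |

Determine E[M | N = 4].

P(N = 4) = 8/25.
Σ M·P over the event = 3·(4/25) + 8·(2/25) + 9·(2/25) = 46/25.
E[M | N = 4] = (46/25) / (8/25) = 23/4.

23/4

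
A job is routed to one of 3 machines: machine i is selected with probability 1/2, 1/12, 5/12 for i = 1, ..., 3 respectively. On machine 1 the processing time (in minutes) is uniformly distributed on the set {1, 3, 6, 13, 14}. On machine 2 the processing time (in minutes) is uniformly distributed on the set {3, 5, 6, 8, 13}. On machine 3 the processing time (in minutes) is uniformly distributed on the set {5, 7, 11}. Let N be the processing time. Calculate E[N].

673/90

E[N | machine 1] = (1+3+6+13+14)/5 = 37/5.
E[N | machine 2] = (3+5+6+8+13)/5 = 7.
E[N | machine 3] = (5+7+11)/3 = 23/3.
By the law of total expectation,
E[N] = (1/2)·(37/5) + (1/12)·(7) + (5/12)·(23/3) = 673/90.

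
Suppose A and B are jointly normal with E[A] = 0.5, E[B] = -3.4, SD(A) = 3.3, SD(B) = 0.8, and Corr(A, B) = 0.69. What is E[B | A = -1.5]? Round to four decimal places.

-3.7345

E[B | A=x] = μ_B + ρ(σ_B/σ_A)(x − μ_A) for jointly normal variables.
E[B | A=-1.5] = -3.4 + (0.69)·(0.8/3.3)·(-1.5 − (0.5)) = -3.4 + (0.16727)·(-2) = -3.7345.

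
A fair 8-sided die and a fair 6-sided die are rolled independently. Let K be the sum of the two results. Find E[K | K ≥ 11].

P(K ≥ 11) = 5/24.
Σ over the event: 11·1/12 + 12·1/16 + 13·1/24 + 14·1/48 = 5/2.
E[K | K ≥ 11] = (5/2) / (5/24) = 12.

12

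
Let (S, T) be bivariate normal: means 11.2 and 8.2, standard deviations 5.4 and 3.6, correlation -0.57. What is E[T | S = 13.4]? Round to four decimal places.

7.3640

For a bivariate normal, E[T | S=x] = μ_T + ρ·(σ_T/σ_S)·(x − μ_S).
E[T | S=13.4] = 8.2 + (-0.57)·(3.6/5.4)·(13.4 − (11.2)) = 8.2 + (-0.38)·(2.2) = 7.3640.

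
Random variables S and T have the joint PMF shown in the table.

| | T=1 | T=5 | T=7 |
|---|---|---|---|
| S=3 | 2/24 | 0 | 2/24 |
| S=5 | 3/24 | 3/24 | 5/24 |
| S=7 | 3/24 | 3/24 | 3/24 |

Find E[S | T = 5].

6

P(T = 5) = 1/4.
Σ S·P over the event = 5·(3/24) + 7·(3/24) = 3/2.
E[S | T = 5] = (3/2) / (1/4) = 6.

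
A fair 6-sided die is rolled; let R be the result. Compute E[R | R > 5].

6

Given R > 5, R is equally likely to be any of {6}.
E[R | R > 5] = (6) / 1 = 6.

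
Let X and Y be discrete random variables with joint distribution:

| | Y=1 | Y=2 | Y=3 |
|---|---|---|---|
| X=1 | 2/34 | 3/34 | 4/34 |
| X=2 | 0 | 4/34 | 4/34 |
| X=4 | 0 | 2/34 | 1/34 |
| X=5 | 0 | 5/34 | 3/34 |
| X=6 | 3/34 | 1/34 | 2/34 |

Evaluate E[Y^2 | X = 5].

P(X = 5) = 4/17.
Σ Y^2·P over the event = 4·(5/34) + 9·(3/34) = 47/34.
E[Y^2 | X = 5] = (47/34) / (4/17) = 47/8.

47/8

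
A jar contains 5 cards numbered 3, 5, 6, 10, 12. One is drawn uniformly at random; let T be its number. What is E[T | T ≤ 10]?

P(T ≤ 10) = 4/5.
Σ over the event: 3·1/5 + 5·1/5 + 6·1/5 + 10·1/5 = 24/5.
E[T | T ≤ 10] = (24/5) / (4/5) = 6.

6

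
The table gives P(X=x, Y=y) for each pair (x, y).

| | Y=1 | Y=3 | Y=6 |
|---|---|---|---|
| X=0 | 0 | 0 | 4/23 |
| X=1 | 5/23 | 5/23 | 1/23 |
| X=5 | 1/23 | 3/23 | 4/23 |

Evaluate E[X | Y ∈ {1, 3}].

P(Y ∈ {1, 3}) = 14/23.
Summing X·P(X=x,Y=y) over the conditioning event gives 30/23.
E[X | Y ∈ {1, 3}] = (30/23) / (14/23) = 15/7.

15/7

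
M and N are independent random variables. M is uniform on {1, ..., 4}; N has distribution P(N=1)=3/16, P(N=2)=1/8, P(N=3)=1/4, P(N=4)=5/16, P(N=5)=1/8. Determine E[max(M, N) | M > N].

P(M > N) = 17/64.
Summing max(M,N)·P(x,y) over outcomes with M > N gives 57/64.
E[max(M, N) | M > N] = (57/64) / (17/64) = 57/17.

57/17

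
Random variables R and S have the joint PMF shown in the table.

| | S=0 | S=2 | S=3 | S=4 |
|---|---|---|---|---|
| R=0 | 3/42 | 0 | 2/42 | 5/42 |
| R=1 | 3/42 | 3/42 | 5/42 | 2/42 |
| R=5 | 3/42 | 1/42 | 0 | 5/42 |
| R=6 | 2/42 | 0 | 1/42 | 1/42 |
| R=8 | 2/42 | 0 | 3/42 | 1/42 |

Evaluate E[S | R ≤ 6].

7/3

P(R ≤ 6) = 6/7.
Summing S·P(R=x,S=y) over the conditioning event gives 2.
E[S | R ≤ 6] = (2) / (6/7) = 7/3.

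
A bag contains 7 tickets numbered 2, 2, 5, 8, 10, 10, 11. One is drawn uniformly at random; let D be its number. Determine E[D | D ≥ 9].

P(D ≥ 9) = 3/7.
Σ over the event: 10·2/7 + 11·1/7 = 31/7.
E[D | D ≥ 9] = (31/7) / (3/7) = 31/3.

31/3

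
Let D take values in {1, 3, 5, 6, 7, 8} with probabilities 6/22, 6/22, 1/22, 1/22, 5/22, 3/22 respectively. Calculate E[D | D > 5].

65/9

P(D > 5) = 9/22.
Σ over the event: 6·1/22 + 7·5/22 + 8·3/22 = 65/22.
E[D | D > 5] = (65/22) / (9/22) = 65/9.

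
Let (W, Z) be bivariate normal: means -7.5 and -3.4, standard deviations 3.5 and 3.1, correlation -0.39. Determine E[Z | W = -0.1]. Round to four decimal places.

For a bivariate normal, E[Z | W=x] = μ_Z + ρ·(σ_Z/σ_W)·(x − μ_W).
E[Z | W=-0.1] = -3.4 + (-0.39)·(3.1/3.5)·(-0.1 − (-7.5)) = -3.4 + (-0.34543)·(7.4) = -5.9562.

-5.9562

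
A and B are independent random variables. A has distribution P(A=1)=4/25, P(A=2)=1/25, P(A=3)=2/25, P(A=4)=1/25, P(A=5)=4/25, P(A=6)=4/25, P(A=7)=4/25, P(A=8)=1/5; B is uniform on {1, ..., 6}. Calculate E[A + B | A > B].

P(A > B) = 49/75.
Summing (A+B)·P(x,y) over outcomes with A > B gives 156/25.
E[A + B | A > B] = (156/25) / (49/75) = 468/49.

468/49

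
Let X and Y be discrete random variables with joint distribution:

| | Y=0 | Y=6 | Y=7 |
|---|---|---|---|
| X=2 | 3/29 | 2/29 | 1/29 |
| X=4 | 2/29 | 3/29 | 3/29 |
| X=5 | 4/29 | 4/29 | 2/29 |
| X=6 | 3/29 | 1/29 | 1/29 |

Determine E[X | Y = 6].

21/5

P(Y = 6) = 10/29.
Σ X·P over the event = 2·(2/29) + 4·(3/29) + 5·(4/29) + 6·(1/29) = 42/29.
E[X | Y = 6] = (42/29) / (10/29) = 21/5.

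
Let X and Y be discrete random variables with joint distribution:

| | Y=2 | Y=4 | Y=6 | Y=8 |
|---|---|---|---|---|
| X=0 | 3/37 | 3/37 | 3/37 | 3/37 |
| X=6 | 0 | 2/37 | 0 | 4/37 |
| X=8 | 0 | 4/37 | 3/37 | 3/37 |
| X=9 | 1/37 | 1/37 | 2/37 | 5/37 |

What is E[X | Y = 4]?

53/10

P(Y = 4) = 10/37.
Σ X·P over the event = 0·(3/37) + 6·(2/37) + 8·(4/37) + 9·(1/37) = 53/37.
E[X | Y = 4] = (53/37) / (10/37) = 53/10.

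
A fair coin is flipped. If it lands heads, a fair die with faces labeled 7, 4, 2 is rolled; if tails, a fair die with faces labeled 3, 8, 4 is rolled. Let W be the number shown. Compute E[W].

E[W | heads] = (7+4+2)/3 = 13/3.
E[W | tails] = (3+8+4)/3 = 5.
E[W] = (1/2)·(13/3) + (1/2)·(5) = 14/3.

14/3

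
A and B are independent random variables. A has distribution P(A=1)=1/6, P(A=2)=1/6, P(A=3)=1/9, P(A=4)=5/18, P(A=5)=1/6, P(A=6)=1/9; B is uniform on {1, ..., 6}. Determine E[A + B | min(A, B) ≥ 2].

119/15

P(min(A, B) ≥ 2) = 25/36.
Summing (A+B)·P(x,y) over outcomes with min(A, B) ≥ 2 gives 595/108.
E[A + B | min(A, B) ≥ 2] = (595/108) / (25/36) = 119/15.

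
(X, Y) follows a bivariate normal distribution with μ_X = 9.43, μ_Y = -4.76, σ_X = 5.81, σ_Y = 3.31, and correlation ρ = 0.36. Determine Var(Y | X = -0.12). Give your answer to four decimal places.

The conditional variance in a bivariate normal is σ_Y²(1 − ρ²), independent of x.
Var(Y | X=-0.12) = (3.31)²·(1 − (0.36)²) = 10.9561·0.8704 = 9.5362.

9.5362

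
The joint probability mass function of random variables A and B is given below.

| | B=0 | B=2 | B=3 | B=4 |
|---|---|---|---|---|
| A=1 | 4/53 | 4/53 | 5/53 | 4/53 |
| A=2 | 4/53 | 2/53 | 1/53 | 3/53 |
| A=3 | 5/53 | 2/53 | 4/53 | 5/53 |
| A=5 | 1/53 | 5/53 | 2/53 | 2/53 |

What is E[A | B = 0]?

16/7

P(B = 0) = 14/53.
Σ A·P over the event = 1·(4/53) + 2·(4/53) + 3·(5/53) + 5·(1/53) = 32/53.
E[A | B = 0] = (32/53) / (14/53) = 16/7.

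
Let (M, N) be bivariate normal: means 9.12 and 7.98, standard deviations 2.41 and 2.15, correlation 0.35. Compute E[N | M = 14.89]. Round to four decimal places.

For a bivariate normal, E[N | M=x] = μ_N + ρ·(σ_N/σ_M)·(x − μ_M).
E[N | M=14.89] = 7.98 + (0.35)·(2.15/2.41)·(14.89 − (9.12)) = 7.98 + (0.31224)·(5.77) = 9.7816.

9.7816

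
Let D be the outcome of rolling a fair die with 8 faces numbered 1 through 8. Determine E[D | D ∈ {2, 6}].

4

P(D ∈ {2, 6}) = 1/4.
Σ over the event: 2·1/8 + 6·1/8 = 1.
E[D | D ∈ {2, 6}] = (1) / (1/4) = 4.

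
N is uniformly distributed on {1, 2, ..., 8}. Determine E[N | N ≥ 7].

15/2

Given N ≥ 7, N is equally likely to be any of {7, 8}.
E[N | N ≥ 7] = (7 + 8) / 2 = 15/2.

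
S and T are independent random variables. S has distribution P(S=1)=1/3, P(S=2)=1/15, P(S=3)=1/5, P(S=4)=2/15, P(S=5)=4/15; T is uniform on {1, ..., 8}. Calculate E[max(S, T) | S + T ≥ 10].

199/29

P(S + T ≥ 10) = 29/120.
Summing max(S,T)·P(x,y) over outcomes with S + T ≥ 10 gives 199/120.
E[max(S, T) | S + T ≥ 10] = (199/120) / (29/120) = 199/29.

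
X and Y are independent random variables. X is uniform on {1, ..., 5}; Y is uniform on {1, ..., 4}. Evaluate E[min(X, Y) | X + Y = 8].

7/2

Outcomes with X + Y = 8: (4,4), (5,3), each with probability 1/20.
E[min(X, Y) | X + Y = 8] = (4 + 3) / 2 = 7/2.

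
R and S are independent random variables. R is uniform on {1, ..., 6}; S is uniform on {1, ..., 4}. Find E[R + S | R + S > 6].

P(R + S > 6) = 5/12.
Summing (R+S)·P(x,y) over outcomes with R + S > 6 gives 10/3.
E[R + S | R + S > 6] = (10/3) / (5/12) = 8.

8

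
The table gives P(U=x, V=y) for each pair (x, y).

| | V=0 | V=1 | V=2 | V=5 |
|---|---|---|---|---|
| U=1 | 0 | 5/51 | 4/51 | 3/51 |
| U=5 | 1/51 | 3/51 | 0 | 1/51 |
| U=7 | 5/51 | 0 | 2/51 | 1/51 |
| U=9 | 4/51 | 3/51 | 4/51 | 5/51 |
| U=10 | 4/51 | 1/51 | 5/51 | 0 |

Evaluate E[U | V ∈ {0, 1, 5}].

P(V ∈ {0, 1, 5}) = 12/17.
Summing U·P(U=x,V=y) over the conditioning event gives 233/51.
E[U | V ∈ {0, 1, 5}] = (233/51) / (12/17) = 233/36.

233/36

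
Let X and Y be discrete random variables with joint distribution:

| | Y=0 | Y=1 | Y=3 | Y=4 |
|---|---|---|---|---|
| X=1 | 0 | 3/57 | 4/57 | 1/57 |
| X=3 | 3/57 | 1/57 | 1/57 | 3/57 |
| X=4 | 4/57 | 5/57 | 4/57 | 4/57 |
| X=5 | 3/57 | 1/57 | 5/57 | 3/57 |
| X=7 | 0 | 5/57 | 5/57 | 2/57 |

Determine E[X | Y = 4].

P(Y = 4) = 13/57.
Summing X·P(X=x,Y=y) over the conditioning event gives 55/57.
E[X | Y = 4] = (55/57) / (13/57) = 55/13.

55/13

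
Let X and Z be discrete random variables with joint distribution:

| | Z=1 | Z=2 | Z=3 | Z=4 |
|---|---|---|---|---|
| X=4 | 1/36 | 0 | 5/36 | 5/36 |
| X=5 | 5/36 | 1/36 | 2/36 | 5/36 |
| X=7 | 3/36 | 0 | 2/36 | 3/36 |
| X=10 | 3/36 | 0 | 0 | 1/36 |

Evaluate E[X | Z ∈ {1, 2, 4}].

P(Z ∈ {1, 2, 4}) = 3/4.
Summing X·P(X=x,Z=y) over the conditioning event gives 161/36.
E[X | Z ∈ {1, 2, 4}] = (161/36) / (3/4) = 161/27.

161/27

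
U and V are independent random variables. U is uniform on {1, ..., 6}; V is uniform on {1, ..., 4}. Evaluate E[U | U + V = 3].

3/2

Outcomes with U + V = 3: (1,2), (2,1), each with probability 1/24.
E[U | U + V = 3] = (1 + 2) / 2 = 3/2.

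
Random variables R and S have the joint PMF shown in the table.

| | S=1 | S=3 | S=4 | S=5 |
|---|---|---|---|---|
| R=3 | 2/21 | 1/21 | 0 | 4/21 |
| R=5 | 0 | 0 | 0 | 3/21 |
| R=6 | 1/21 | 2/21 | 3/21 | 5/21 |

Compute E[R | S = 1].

P(S = 1) = 1/7.
Σ R·P over the event = 3·(2/21) + 6·(1/21) = 4/7.
E[R | S = 1] = (4/7) / (1/7) = 4.

4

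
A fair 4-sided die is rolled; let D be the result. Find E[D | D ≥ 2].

3

Given D ≥ 2, D is equally likely to be any of {2, 3, 4}.
E[D | D ≥ 2] = (2 + 3 + 4) / 3 = 3.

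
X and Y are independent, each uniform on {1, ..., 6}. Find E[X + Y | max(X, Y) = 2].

10/3

P(max(X, Y) = 2) = 1/12.
Summing (X+Y)·P(x,y) over outcomes with max(X, Y) = 2 gives 5/18.
E[X + Y | max(X, Y) = 2] = (5/18) / (1/12) = 10/3.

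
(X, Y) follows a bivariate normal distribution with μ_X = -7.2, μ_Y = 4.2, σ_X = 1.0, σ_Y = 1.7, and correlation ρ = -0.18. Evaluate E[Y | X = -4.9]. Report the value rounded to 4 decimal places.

3.4962

E[Y | X=x] = μ_Y + ρ(σ_Y/σ_X)(x − μ_X) for jointly normal variables.
E[Y | X=-4.9] = 4.2 + (-0.18)·(1.7/1.0)·(-4.9 − (-7.2)) = 4.2 + (-0.306)·(2.3) = 3.4962.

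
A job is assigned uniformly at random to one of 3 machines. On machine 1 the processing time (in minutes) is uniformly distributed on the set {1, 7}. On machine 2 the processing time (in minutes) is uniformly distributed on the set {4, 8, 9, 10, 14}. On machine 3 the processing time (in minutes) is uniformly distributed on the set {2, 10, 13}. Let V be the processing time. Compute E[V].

64/9

E[V | machine 1] = (1+7)/2 = 4.
E[V | machine 2] = (4+8+9+10+14)/5 = 9.
E[V | machine 3] = (2+10+13)/3 = 25/3.
E[V] = (1/3)·(4) + (1/3)·(9) + (1/3)·(25/3) = 64/9.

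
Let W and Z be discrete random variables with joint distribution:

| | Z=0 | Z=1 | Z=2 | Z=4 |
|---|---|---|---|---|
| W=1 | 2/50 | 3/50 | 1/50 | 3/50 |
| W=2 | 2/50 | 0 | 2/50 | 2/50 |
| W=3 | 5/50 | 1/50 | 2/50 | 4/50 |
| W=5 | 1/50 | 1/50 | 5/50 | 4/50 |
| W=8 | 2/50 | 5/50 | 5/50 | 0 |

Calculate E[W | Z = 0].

7/2

P(Z = 0) = 6/25.
Σ W·P over the event = 1·(2/50) + 2·(2/50) + 3·(5/50) + 5·(1/50) + 8·(2/50) = 21/25.
E[W | Z = 0] = (21/25) / (6/25) = 7/2.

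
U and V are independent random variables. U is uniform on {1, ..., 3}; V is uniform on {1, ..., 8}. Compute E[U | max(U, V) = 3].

Outcomes with max(U, V) = 3: (1,3), (2,3), (3,1), (3,2), (3,3), each with probability 1/24.
E[U | max(U, V) = 3] = (1 + 2 + 3 + 3 + 3) / 5 = 12/5.

12/5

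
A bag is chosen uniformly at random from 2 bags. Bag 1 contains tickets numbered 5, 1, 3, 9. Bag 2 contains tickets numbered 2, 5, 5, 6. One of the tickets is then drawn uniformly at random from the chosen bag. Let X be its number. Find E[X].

E[X | bag 1] = (5+1+3+9)/4 = 9/2.
E[X | bag 2] = (2+5+5+6)/4 = 9/2.
E[X] = (1/2)·(9/2) + (1/2)·(9/2) = 9/2.

9/2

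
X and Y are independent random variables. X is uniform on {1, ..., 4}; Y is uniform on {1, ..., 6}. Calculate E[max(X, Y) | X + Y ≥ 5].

9/2

P(X + Y ≥ 5) = 3/4.
Summing max(X,Y)·P(x,y) over outcomes with X + Y ≥ 5 gives 27/8.
E[max(X, Y) | X + Y ≥ 5] = (27/8) / (3/4) = 9/2.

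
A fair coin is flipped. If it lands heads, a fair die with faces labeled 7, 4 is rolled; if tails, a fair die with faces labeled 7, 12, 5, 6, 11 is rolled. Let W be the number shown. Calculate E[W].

E[W | heads] = (7+4)/2 = 11/2.
E[W | tails] = (7+12+5+6+11)/5 = 41/5.
By the law of total expectation,
E[W] = (1/2)·(11/2) + (1/2)·(41/5) = 137/20.

137/20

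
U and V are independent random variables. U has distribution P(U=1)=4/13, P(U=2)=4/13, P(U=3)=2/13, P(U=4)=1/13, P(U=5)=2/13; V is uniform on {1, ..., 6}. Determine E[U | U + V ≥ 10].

24/5

P(U + V ≥ 10) = 5/78.
Summing U·P(x,y) over outcomes with U + V ≥ 10 gives 4/13.
E[U | U + V ≥ 10] = (4/13) / (5/78) = 24/5.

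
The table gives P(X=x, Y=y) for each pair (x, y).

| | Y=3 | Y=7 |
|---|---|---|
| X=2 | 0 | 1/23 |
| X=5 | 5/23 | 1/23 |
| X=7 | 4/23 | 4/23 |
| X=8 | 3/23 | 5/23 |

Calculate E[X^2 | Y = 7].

P(Y = 7) = 11/23.
Σ X^2·P over the event = 4·(1/23) + 25·(1/23) + 49·(4/23) + 64·(5/23) = 545/23.
E[X^2 | Y = 7] = (545/23) / (11/23) = 545/11.

545/11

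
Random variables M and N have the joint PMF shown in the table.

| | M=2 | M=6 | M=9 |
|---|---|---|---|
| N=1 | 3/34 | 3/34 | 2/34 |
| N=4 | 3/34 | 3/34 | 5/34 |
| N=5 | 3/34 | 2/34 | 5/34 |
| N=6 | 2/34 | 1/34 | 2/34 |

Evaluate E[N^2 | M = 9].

P(M = 9) = 7/17.
Σ N^2·P over the event = 1·(2/34) + 16·(5/34) + 25·(5/34) + 36·(2/34) = 279/34.
E[N^2 | M = 9] = (279/34) / (7/17) = 279/14.

279/14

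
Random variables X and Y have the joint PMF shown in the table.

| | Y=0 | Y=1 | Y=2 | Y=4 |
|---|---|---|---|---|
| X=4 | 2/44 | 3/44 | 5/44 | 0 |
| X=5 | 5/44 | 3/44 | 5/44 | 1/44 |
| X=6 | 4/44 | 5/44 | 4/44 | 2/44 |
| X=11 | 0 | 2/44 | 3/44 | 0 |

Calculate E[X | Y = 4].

17/3

P(Y = 4) = 3/44.
Σ X·P over the event = 5·(1/44) + 6·(2/44) = 17/44.
E[X | Y = 4] = (17/44) / (3/44) = 17/3.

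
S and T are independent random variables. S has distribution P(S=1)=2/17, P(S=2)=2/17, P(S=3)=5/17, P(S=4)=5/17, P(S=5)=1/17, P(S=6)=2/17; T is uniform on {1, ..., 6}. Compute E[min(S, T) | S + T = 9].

45/13

P(S + T = 9) = 13/102.
Summing min(S,T)·P(x,y) over outcomes with S + T = 9 gives 15/34.
E[min(S, T) | S + T = 9] = (15/34) / (13/102) = 45/13.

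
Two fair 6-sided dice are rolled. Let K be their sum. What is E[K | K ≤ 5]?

4

P(K ≤ 5) = 5/18.
Σ over the event: 2·1/36 + 3·1/18 + 4·1/12 + 5·1/9 = 10/9.
E[K | K ≤ 5] = (10/9) / (5/18) = 4.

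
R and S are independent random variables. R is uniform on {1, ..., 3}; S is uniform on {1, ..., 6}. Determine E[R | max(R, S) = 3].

12/5

Outcomes with max(R, S) = 3: (1,3), (2,3), (3,1), (3,2), (3,3), each with probability 1/18.
E[R | max(R, S) = 3] = (1 + 2 + 3 + 3 + 3) / 5 = 12/5.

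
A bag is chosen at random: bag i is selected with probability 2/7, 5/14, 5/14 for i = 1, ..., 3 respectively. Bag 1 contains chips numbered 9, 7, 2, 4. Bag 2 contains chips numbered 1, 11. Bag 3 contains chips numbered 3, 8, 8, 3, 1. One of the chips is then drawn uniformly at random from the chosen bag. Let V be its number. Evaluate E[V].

75/14

E[V | bag 1] = (9+7+2+4)/4 = 11/2.
E[V | bag 2] = (1+11)/2 = 6.
E[V | bag 3] = (3+8+8+3+1)/5 = 23/5.
E[V] = (2/7)·(11/2) + (5/14)·(6) + (5/14)·(23/5) = 75/14.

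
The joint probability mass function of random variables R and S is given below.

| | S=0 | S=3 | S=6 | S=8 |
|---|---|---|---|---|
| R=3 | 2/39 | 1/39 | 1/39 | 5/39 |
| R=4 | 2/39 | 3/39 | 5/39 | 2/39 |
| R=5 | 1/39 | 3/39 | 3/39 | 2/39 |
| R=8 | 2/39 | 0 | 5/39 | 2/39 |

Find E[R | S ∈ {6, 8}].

P(S ∈ {6, 8}) = 25/39.
Σ R·P over the event = 3·(1/39) + 3·(5/39) + 4·(5/39) + 4·(2/39) + 5·(3/39) + 5·(2/39) + 8·(5/39) + 8·(2/39) = 127/39.
E[R | S ∈ {6, 8}] = (127/39) / (25/39) = 127/25.

127/25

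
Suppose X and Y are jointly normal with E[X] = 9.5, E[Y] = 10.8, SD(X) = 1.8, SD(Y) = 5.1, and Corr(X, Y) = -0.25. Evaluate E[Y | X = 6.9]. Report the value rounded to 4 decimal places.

12.6417

The regression of Y on X has slope ρ·σ_Y/σ_X and passes through (μ_X, μ_Y).
E[Y | X=6.9] = 10.8 + (-0.25)·(5.1/1.8)·(6.9 − (9.5)) = 10.8 + (-0.70833)·(-2.6) = 12.6417.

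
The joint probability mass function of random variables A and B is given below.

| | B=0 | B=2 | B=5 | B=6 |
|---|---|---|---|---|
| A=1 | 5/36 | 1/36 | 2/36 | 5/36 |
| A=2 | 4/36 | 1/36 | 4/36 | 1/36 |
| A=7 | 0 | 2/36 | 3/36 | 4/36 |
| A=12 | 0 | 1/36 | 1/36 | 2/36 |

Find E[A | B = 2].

29/5

P(B = 2) = 5/36.
Summing A·P(A=x,B=y) over the conditioning event gives 29/36.
E[A | B = 2] = (29/36) / (5/36) = 29/5.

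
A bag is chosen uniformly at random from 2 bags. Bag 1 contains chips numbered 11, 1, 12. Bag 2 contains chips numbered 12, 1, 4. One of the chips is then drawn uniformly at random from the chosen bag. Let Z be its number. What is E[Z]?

E[Z | bag 1] = (11+1+12)/3 = 8.
E[Z | bag 2] = (12+1+4)/3 = 17/3.
E[Z] = (1/2)·(8) + (1/2)·(17/3) = 41/6.

41/6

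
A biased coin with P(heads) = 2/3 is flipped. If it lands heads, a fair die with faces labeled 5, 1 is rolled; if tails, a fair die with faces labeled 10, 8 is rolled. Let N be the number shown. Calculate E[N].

E[N | heads] = (5+1)/2 = 3.
E[N | tails] = (10+8)/2 = 9.
E[N] = (2/3)·(3) + (1/3)·(9) = 5.

5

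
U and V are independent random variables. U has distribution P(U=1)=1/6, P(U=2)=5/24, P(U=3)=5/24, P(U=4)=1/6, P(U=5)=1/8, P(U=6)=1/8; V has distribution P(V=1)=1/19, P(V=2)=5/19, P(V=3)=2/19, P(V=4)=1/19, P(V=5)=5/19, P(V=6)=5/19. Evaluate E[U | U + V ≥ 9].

P(U + V ≥ 9) = 137/456.
Summing U·P(x,y) over outcomes with U + V ≥ 9 gives 317/228.
E[U | U + V ≥ 9] = (317/228) / (137/456) = 634/137.

634/137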